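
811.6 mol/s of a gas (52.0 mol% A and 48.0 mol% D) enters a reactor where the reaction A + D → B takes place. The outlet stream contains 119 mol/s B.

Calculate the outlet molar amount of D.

For B: n = n₀ + 1ξ → 119 = 0 + 1ξ, giving ξ = 119 mol/s.
Outlet amounts (n = n₀ + ν ξ):
  A: 422 − 1(119) = 303
  D: 389.6 − 1(119) = 270.6
  B: 0 + 1(119) = 119

271 mol/s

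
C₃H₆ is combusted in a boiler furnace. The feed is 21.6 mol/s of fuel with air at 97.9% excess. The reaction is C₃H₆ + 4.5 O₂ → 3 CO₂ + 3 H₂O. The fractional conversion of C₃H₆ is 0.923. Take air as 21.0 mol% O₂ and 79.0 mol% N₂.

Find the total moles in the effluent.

Stoichiometric O₂ = 4.5 × 21.6 = 97.2 mol/s; O₂ fed = 97.2 × 1.979 = 192.4 mol/s.
N₂ fed = 192.4 × 79/21 = 723.6 mol/s.
Fuel reacted = 0.923 × 21.6 → ξ = 19.94 mol/s.
Outlet (n = n₀ + ν ξ):
  C₃H₆: 21.6 − 1(19.94) = 1.663
  O₂: 192.4 − 4.5(19.94) = 102.6
  N₂: 723.6 (inert)
  CO₂: 0 + 3(19.94) = 59.81
  H₂O: 0 + 3(19.94) = 59.81
Total out = 1.663 + 102.6 + 723.6 + 59.81 + 59.81 = 947.6 mol/s.

948 mol/s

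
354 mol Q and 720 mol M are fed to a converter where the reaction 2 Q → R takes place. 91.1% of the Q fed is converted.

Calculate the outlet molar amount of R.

161 mol

Q reacted = 0.911 × 354 = 322.5 mol; ν_Q = −2, so ξ = 322.5/2 = 161.2 mol.
Outlet amounts (n = n₀ + ν ξ):
  Q: 354 − 2(161.2) = 31.51
  R: 0 + 1(161.2) = 161.2
  M: 720 (inert)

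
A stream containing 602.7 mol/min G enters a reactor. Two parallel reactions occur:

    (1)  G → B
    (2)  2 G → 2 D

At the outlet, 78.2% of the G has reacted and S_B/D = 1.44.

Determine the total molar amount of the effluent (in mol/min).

603 mol/min

Conversion of G: G consumed = 0.782 × 602.7 = 471.3 mol/min = 1ξ₁ + 2ξ₂.
Selectivity: 1ξ₁ / (2ξ₂) = 1.44 → ξ₁ = 2.88 ξ₂.
Substitute: (1·2.88 + 2) ξ₂ = 471.3 → ξ₂ = 96.58 mol/min, ξ₁ = 278.2 mol/min.
Outlet amounts (n = n₀ + Σ ν·ξ):
  G: 602.7 − 1(278.2) − 2(96.58) = 131.4
  B: 0 + 1(278.2) = 278.2
  D: 0 + 2(96.58) = 193.2
Total out = 131.4 + 278.2 + 193.2 = 602.7 mol/min.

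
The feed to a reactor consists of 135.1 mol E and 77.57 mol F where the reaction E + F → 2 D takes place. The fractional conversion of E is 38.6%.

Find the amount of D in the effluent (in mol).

E reacted = 0.386 × 135.1 = 52.15 mol; ν_E = −1, so ξ = 52.15/1 = 52.15 mol.
Outlet amounts (n = n₀ + ν ξ):
  E: 135.1 − 1(52.15) = 82.95
  F: 77.57 − 1(52.15) = 25.42
  D: 0 + 2(52.15) = 104.3

104 mol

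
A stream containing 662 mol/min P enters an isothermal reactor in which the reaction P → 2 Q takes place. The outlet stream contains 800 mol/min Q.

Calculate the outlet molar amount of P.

262 mol/min

For Q: n = n₀ + 2ξ → 800 = 0 + 2ξ, giving ξ = 400 mol/min.
Outlet amounts (n = n₀ + ν ξ):
  P: 662 − 1(400) = 262
  Q: 0 + 2(400) = 800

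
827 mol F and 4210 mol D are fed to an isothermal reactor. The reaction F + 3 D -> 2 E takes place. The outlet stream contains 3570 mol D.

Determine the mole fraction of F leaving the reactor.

For D: n = n₀ − 3ξ → 3570 = 4210 − 3ξ, giving ξ = 213.3 mol.
Outlet amounts (n = n₀ + ν ξ):
  F: 827 − 1(213.3) = 613.7
  D: 4210 − 3(213.3) = 3570
  E: 0 + 2(213.3) = 426.7
Total out = 4610 mol; y_F = 613.7 / 4610 = 0.1331.

0.133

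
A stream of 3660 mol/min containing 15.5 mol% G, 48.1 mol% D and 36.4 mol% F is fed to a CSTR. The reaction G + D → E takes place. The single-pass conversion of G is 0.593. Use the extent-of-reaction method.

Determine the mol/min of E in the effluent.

G reacted = 0.593 × 567.3 = 336.4 mol/min; ν_G = −1, so ξ = 336.4/1 = 336.4 mol/min.
Outlet amounts (n = n₀ + ν ξ):
  G: 567.3 − 1(336.4) = 230.9
  D: 1760 − 1(336.4) = 1424
  E: 0 + 1(336.4) = 336.4
  F: 1332 (inert)

336 mol/min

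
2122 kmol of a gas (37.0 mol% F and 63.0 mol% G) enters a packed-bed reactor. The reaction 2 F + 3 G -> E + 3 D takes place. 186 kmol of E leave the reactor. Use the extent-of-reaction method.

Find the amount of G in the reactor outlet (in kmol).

For E: n = n₀ + 1ξ → 186 = 0 + 1ξ, giving ξ = 186 kmol.
Outlet amounts (n = n₀ + ν ξ):
  F: 785.1 − 2(186) = 413.1
  G: 1337 − 3(186) = 778.9
  E: 0 + 1(186) = 186
  D: 0 + 3(186) = 558

779 kmol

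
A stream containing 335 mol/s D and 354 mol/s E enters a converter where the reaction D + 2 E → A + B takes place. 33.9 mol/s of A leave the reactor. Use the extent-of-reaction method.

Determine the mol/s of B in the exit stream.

33.9 mol/s

For A: n = n₀ + 1ξ → 33.9 = 0 + 1ξ, giving ξ = 33.9 mol/s.
Outlet amounts (n = n₀ + ν ξ):
  D: 335 − 1(33.9) = 301.1
  E: 354 − 2(33.9) = 286.2
  A: 0 + 1(33.9) = 33.9
  B: 0 + 1(33.9) = 33.9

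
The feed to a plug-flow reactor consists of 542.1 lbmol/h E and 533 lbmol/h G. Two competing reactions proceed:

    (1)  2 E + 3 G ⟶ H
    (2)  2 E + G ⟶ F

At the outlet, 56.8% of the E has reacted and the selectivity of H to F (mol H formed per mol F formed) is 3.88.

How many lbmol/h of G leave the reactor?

134 lbmol/h

Conversion of E: E consumed = 0.568 × 542.1 = 307.9 lbmol/h = 2ξ₁ + 2ξ₂.
Selectivity: 1ξ₁ / (1ξ₂) = 3.88 → ξ₁ = 3.88 ξ₂.
Substitute: (2·3.88 + 2) ξ₂ = 307.9 → ξ₂ = 31.55 lbmol/h, ξ₁ = 122.4 lbmol/h.
Outlet amounts (n = n₀ + Σ ν·ξ):
  E: 542.1 − 2(122.4) − 2(31.55) = 234.2
  G: 533 − 3(122.4) − 1(31.55) = 134.2
  H: 0 + 1(122.4) = 122.4
  F: 0 + 1(31.55) = 31.55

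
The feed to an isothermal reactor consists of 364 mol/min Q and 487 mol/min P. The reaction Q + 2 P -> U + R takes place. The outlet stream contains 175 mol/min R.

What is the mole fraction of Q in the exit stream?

For R: n = n₀ + 1ξ → 175 = 0 + 1ξ, giving ξ = 175 mol/min.
Outlet amounts (n = n₀ + ν ξ):
  Q: 364 − 1(175) = 189
  P: 487 − 2(175) = 137
  U: 0 + 1(175) = 175
  R: 0 + 1(175) = 175
Total out = 676 mol/min; y_Q = 189 / 676 = 0.2796.

0.28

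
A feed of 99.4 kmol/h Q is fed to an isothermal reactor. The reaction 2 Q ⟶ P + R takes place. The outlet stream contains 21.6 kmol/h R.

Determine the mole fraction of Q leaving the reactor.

0.565

For R: n = n₀ + 1ξ → 21.6 = 0 + 1ξ, giving ξ = 21.6 kmol/h.
Outlet amounts (n = n₀ + ν ξ):
  Q: 99.4 − 2(21.6) = 56.2
  P: 0 + 1(21.6) = 21.6
  R: 0 + 1(21.6) = 21.6
Total out = 99.4 kmol/h; y_Q = 56.2 / 99.4 = 0.5654.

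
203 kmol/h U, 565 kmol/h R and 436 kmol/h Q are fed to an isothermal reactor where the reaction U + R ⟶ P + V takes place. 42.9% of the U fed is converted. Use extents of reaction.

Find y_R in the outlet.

U reacted = 0.429 × 203 = 87.09 kmol/h; ν_U = −1, so ξ = 87.09/1 = 87.09 kmol/h.
Outlet amounts (n = n₀ + ν ξ):
  U: 203 − 1(87.09) = 115.9
  R: 565 − 1(87.09) = 477.9
  P: 0 + 1(87.09) = 87.09
  V: 0 + 1(87.09) = 87.09
  Q: 436 (inert)
Total out = 1204 kmol/h; y_R = 477.9 / 1204 = 0.3969.

0.397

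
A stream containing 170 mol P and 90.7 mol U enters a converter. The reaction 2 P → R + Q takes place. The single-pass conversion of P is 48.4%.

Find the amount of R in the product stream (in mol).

41.1 mol

P reacted = 0.484 × 170 = 82.28 mol; ν_P = −2, so ξ = 82.28/2 = 41.14 mol.
Outlet amounts (n = n₀ + ν ξ):
  P: 170 − 2(41.14) = 87.72
  R: 0 + 1(41.14) = 41.14
  Q: 0 + 1(41.14) = 41.14
  U: 90.7 (inert)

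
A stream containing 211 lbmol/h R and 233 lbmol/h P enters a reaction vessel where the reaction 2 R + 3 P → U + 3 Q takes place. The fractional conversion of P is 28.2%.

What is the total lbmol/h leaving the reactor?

422 lbmol/h

P reacted = 0.282 × 233 = 65.71 lbmol/h; ν_P = −3, so ξ = 65.71/3 = 21.9 lbmol/h.
Outlet amounts (n = n₀ + ν ξ):
  R: 211 − 2(21.9) = 167.2
  P: 233 − 3(21.9) = 167.3
  U: 0 + 1(21.9) = 21.9
  Q: 0 + 3(21.9) = 65.71
Total out = 167.2 + 167.3 + 21.9 + 65.71 = 422.1 lbmol/h.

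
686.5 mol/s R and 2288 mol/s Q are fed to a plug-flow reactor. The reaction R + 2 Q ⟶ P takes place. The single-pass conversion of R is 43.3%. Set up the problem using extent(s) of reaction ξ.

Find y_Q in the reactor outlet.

R reacted = 0.433 × 686.5 = 297.3 mol/s; ν_R = −1, so ξ = 297.3/1 = 297.3 mol/s.
Outlet amounts (n = n₀ + ν ξ):
  R: 686.5 − 1(297.3) = 389.2
  Q: 2288 − 2(297.3) = 1693
  P: 0 + 1(297.3) = 297.3
Total out = 2380 mol/s; y_Q = 1693 / 2380 = 0.7116.

0.712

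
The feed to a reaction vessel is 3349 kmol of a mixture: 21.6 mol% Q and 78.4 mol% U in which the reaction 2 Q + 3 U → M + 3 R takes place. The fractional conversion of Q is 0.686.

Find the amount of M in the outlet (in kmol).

248 kmol

Q reacted = 0.686 × 723.4 = 496.2 kmol; ν_Q = −2, so ξ = 496.2/2 = 248.1 kmol.
Outlet amounts (n = n₀ + ν ξ):
  Q: 723.4 − 2(248.1) = 227.1
  U: 2626 − 3(248.1) = 1881
  M: 0 + 1(248.1) = 248.1
  R: 0 + 3(248.1) = 744.4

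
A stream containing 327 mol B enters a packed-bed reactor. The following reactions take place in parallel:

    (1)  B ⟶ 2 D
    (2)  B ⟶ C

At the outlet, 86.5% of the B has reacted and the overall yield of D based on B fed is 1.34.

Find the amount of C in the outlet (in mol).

Yield of D: 2ξ₁ / 327 = 1.34 → ξ₁ = 219.1 mol.
Conversion of B: 1ξ₁ + 1ξ₂ = 0.865 × 327 = 282.9 → ξ₂ = 63.77 mol.
Outlet amounts (n = n₀ + Σ ν·ξ):
  B: 327 − 1(219.1) − 1(63.77) = 44.14
  D: 0 + 2(219.1) = 438.2
  C: 0 + 1(63.77) = 63.77

63.8 mol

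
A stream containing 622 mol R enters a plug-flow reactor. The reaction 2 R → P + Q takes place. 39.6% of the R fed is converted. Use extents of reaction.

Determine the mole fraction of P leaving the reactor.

0.198

R reacted = 0.396 × 622 = 246.3 mol; ν_R = −2, so ξ = 246.3/2 = 123.2 mol.
Outlet amounts (n = n₀ + ν ξ):
  R: 622 − 2(123.2) = 375.7
  P: 0 + 1(123.2) = 123.2
  Q: 0 + 1(123.2) = 123.2
Total out = 622 mol; y_P = 123.2 / 622 = 0.198.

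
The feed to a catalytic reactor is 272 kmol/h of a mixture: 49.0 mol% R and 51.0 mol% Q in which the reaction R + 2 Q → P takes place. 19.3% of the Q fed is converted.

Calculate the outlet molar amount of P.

Q reacted = 0.193 × 138.7 = 26.77 kmol/h; ν_Q = −2, so ξ = 26.77/2 = 13.39 kmol/h.
Outlet amounts (n = n₀ + ν ξ):
  R: 133.3 − 1(13.39) = 119.9
  Q: 138.7 − 2(13.39) = 111.9
  P: 0 + 1(13.39) = 13.39

13.4 kmol/h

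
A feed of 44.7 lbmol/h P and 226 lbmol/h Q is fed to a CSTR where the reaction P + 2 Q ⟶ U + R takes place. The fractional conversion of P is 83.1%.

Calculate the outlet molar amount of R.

37.1 lbmol/h

P reacted = 0.831 × 44.7 = 37.15 lbmol/h; ν_P = −1, so ξ = 37.15/1 = 37.15 lbmol/h.
Outlet amounts (n = n₀ + ν ξ):
  P: 44.7 − 1(37.15) = 7.554
  Q: 226 − 2(37.15) = 151.7
  U: 0 + 1(37.15) = 37.15
  R: 0 + 1(37.15) = 37.15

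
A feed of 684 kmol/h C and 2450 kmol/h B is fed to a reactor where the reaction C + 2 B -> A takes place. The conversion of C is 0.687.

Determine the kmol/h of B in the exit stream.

1510 kmol/h

C reacted = 0.687 × 684 = 469.9 kmol/h; ν_C = −1, so ξ = 469.9/1 = 469.9 kmol/h.
Outlet amounts (n = n₀ + ν ξ):
  C: 684 − 1(469.9) = 214.1
  B: 2450 − 2(469.9) = 1510
  A: 0 + 1(469.9) = 469.9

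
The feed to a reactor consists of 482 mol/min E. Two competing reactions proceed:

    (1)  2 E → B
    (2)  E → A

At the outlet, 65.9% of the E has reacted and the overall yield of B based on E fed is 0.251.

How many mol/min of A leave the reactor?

75.7 mol/min

Yield of B: 1ξ₁ / 482 = 0.251 → ξ₁ = 121 mol/min.
Conversion of E: 2ξ₁ + 1ξ₂ = 0.659 × 482 = 317.6 → ξ₂ = 75.67 mol/min.
Outlet amounts (n = n₀ + Σ ν·ξ):
  E: 482 − 2(121) − 1(75.67) = 164.4
  B: 0 + 1(121) = 121
  A: 0 + 1(75.67) = 75.67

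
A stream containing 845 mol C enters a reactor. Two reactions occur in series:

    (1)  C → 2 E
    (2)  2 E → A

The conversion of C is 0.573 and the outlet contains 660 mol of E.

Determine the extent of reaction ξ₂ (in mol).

ξ₂ = 154 mol

Conversion of C: C consumed = 1ξ₁ = 0.573 × 845 → ξ₁ = 484.2 mol.
E balance: n_E = 0 + 2ξ₁ − 2ξ₂ = 660 → ξ₂ = (2·484.2 − 660)/2 = 154.2 mol.
Outlet amounts (n = n₀ + Σ ν·ξ):
  C: 845 − 1(484.2) = 360.8
  E: 0 + 2(484.2) − 2(154.2) = 660
  A: 0 + 1(154.2) = 154.2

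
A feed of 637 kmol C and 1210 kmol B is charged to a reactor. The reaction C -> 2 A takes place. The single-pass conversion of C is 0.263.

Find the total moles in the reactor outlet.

C reacted = 0.263 × 637 = 167.5 kmol; ν_C = −1, so ξ = 167.5/1 = 167.5 kmol.
Outlet amounts (n = n₀ + ν ξ):
  C: 637 − 1(167.5) = 469.5
  A: 0 + 2(167.5) = 335.1
  B: 1210 (inert)
Total out = 469.5 + 335.1 + 1210 = 2015 kmol.

2010 kmol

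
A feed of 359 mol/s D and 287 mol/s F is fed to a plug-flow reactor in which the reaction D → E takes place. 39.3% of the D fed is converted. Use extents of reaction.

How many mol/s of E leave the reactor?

141 mol/s

D reacted = 0.393 × 359 = 141.1 mol/s; ν_D = −1, so ξ = 141.1/1 = 141.1 mol/s.
Outlet amounts (n = n₀ + ν ξ):
  D: 359 − 1(141.1) = 217.9
  E: 0 + 1(141.1) = 141.1
  F: 287 (inert)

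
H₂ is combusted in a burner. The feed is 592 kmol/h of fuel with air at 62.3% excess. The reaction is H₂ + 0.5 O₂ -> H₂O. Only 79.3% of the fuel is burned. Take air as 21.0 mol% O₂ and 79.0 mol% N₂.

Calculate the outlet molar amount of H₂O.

469 kmol/h

Stoichiometric O₂ = 0.5 × 592 = 296 kmol/h; O₂ fed = 296 × 1.623 = 480.4 kmol/h.
N₂ fed = 480.4 × 79/21 = 1807 kmol/h.
Fuel reacted = 0.793 × 592 → ξ = 469.5 kmol/h.
Outlet (n = n₀ + ν ξ):
  H₂: 592 − 1(469.5) = 122.5
  O₂: 480.4 − 0.5(469.5) = 245.7
  N₂: 1807 (inert)
  H₂O: 0 + 1(469.5) = 469.5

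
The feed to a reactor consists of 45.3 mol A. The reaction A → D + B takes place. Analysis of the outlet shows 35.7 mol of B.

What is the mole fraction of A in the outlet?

0.119

For B: n = n₀ + 1ξ → 35.7 = 0 + 1ξ, giving ξ = 35.7 mol.
Outlet amounts (n = n₀ + ν ξ):
  A: 45.3 − 1(35.7) = 9.6
  D: 0 + 1(35.7) = 35.7
  B: 0 + 1(35.7) = 35.7
Total out = 81 mol; y_A = 9.6 / 81 = 0.1185.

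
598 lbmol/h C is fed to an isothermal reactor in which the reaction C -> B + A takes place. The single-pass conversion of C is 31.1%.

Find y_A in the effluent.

C reacted = 0.311 × 598 = 186 lbmol/h; ν_C = −1, so ξ = 186/1 = 186 lbmol/h.
Outlet amounts (n = n₀ + ν ξ):
  C: 598 − 1(186) = 412
  B: 0 + 1(186) = 186
  A: 0 + 1(186) = 186
Total out = 784 lbmol/h; y_A = 186 / 784 = 0.2372.

0.237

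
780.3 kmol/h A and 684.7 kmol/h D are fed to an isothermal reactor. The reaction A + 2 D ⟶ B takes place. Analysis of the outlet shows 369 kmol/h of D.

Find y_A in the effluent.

For D: n = n₀ − 2ξ → 369 = 684.7 − 2ξ, giving ξ = 157.9 kmol/h.
Outlet amounts (n = n₀ + ν ξ):
  A: 780.3 − 1(157.9) = 622.4
  D: 684.7 − 2(157.9) = 369
  B: 0 + 1(157.9) = 157.9
Total out = 1149 kmol/h; y_A = 622.4 / 1149 = 0.5416.

0.542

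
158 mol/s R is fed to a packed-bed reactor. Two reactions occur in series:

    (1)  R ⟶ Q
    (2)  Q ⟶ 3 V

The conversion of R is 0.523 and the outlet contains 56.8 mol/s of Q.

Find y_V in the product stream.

Conversion of R: R consumed = 1ξ₁ = 0.523 × 158 → ξ₁ = 82.63 mol/s.
Q balance: n_Q = 0 + 1ξ₁ − 1ξ₂ = 56.8 → ξ₂ = (1·82.63 − 56.8)/1 = 25.83 mol/s.
Outlet amounts (n = n₀ + Σ ν·ξ):
  R: 158 − 1(82.63) = 75.37
  Q: 0 + 1(82.63) − 1(25.83) = 56.8
  V: 0 + 3(25.83) = 77.5
Total out = 209.7 mol/s; y_V = 77.5 / 209.7 = 0.3696.

0.37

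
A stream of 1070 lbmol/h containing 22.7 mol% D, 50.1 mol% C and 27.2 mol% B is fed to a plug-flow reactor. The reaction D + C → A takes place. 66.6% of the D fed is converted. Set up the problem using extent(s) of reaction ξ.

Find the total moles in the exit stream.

D reacted = 0.666 × 242.9 = 161.8 lbmol/h; ν_D = −1, so ξ = 161.8/1 = 161.8 lbmol/h.
Outlet amounts (n = n₀ + ν ξ):
  D: 242.9 − 1(161.8) = 81.13
  C: 536.1 − 1(161.8) = 374.3
  A: 0 + 1(161.8) = 161.8
  B: 291 (inert)
Total out = 81.13 + 374.3 + 161.8 + 291 = 908.2 lbmol/h.

908 lbmol/h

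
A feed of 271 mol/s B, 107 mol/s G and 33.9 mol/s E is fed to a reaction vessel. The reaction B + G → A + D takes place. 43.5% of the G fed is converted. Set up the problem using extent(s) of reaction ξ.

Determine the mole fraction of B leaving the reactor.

0.545

G reacted = 0.435 × 107 = 46.55 mol/s; ν_G = −1, so ξ = 46.55/1 = 46.55 mol/s.
Outlet amounts (n = n₀ + ν ξ):
  B: 271 − 1(46.55) = 224.5
  G: 107 − 1(46.55) = 60.45
  A: 0 + 1(46.55) = 46.55
  D: 0 + 1(46.55) = 46.55
  E: 33.9 (inert)
Total out = 411.9 mol/s; y_B = 224.5 / 411.9 = 0.5449.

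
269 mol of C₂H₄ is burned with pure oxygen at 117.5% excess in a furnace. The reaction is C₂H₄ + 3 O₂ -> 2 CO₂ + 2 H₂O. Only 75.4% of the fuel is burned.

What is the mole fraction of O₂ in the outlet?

Stoichiometric O₂ = 3 × 269 = 807 mol; O₂ fed = 807 × 2.175 = 1755 mol.
Fuel reacted = 0.754 × 269 → ξ = 202.8 mol.
Outlet (n = n₀ + ν ξ):
  C₂H₄: 269 − 1(202.8) = 66.17
  O₂: 1755 − 3(202.8) = 1147
  CO₂: 0 + 2(202.8) = 405.7
  H₂O: 0 + 2(202.8) = 405.7
Total out = 2024 mol; y_O₂ = 1147 / 2024 = 0.5665.

0.567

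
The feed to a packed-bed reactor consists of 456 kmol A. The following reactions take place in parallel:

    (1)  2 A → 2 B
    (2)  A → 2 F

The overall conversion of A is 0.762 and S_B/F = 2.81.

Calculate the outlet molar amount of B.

295 kmol

Conversion of A: A consumed = 0.762 × 456 = 347.5 kmol = 2ξ₁ + 1ξ₂.
Selectivity: 2ξ₁ / (2ξ₂) = 2.81 → ξ₁ = 2.81 ξ₂.
Substitute: (2·2.81 + 1) ξ₂ = 347.5 → ξ₂ = 52.49 kmol, ξ₁ = 147.5 kmol.
Outlet amounts (n = n₀ + Σ ν·ξ):
  A: 456 − 2(147.5) − 1(52.49) = 108.5
  B: 0 + 2(147.5) = 295
  F: 0 + 2(52.49) = 105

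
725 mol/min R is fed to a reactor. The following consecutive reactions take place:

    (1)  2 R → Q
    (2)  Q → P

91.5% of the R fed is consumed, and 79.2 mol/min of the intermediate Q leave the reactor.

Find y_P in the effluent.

Conversion of R: R consumed = 2ξ₁ = 0.915 × 725 → ξ₁ = 331.7 mol/min.
Q balance: n_Q = 0 + 1ξ₁ − 1ξ₂ = 79.2 → ξ₂ = (1·331.7 − 79.2)/1 = 252.5 mol/min.
Outlet amounts (n = n₀ + Σ ν·ξ):
  R: 725 − 2(331.7) = 61.62
  Q: 0 + 1(331.7) − 1(252.5) = 79.2
  P: 0 + 1(252.5) = 252.5
Total out = 393.3 mol/min; y_P = 252.5 / 393.3 = 0.642.

0.642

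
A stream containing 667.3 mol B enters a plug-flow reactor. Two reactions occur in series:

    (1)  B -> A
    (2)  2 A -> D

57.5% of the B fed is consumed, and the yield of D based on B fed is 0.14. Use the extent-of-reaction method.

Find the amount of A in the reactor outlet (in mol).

Conversion of B: B consumed = 1ξ₁ = 0.575 × 667.3 → ξ₁ = 383.7 mol.
Yield of D: 1ξ₂ / 667.3 = 0.14 → ξ₂ = 93.42 mol.
Outlet amounts (n = n₀ + Σ ν·ξ):
  B: 667.3 − 1(383.7) = 283.6
  A: 0 + 1(383.7) − 2(93.42) = 196.9
  D: 0 + 1(93.42) = 93.42

197 mol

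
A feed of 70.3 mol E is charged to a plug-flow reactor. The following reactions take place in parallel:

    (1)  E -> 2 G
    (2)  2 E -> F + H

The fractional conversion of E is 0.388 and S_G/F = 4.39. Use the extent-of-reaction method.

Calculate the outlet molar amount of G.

28.5 mol

Conversion of E: E consumed = 0.388 × 70.3 = 27.28 mol = 1ξ₁ + 2ξ₂.
Selectivity: 2ξ₁ / (1ξ₂) = 4.39 → ξ₁ = 2.195 ξ₂.
Substitute: (1·2.195 + 2) ξ₂ = 27.28 → ξ₂ = 6.502 mol, ξ₁ = 14.27 mol.
Outlet amounts (n = n₀ + Σ ν·ξ):
  E: 70.3 − 1(14.27) − 2(6.502) = 43.02
  G: 0 + 2(14.27) = 28.54
  F: 0 + 1(6.502) = 6.502
  H: 0 + 1(6.502) = 6.502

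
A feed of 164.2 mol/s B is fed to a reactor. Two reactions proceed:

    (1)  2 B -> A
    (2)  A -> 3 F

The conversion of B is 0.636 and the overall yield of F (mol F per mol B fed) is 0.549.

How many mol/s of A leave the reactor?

Conversion of B: B consumed = 2ξ₁ = 0.636 × 164.2 → ξ₁ = 52.22 mol/s.
Yield of F: 3ξ₂ / 164.2 = 0.549 → ξ₂ = 30.05 mol/s.
Outlet amounts (n = n₀ + Σ ν·ξ):
  B: 164.2 − 2(52.22) = 59.77
  A: 0 + 1(52.22) − 1(30.05) = 22.17
  F: 0 + 3(30.05) = 90.15

22.2 mol/s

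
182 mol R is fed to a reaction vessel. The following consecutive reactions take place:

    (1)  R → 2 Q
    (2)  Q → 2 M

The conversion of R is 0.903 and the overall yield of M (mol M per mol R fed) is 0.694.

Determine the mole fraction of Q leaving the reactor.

Conversion of R: R consumed = 1ξ₁ = 0.903 × 182 → ξ₁ = 164.3 mol.
Yield of M: 2ξ₂ / 182 = 0.694 → ξ₂ = 63.15 mol.
Outlet amounts (n = n₀ + Σ ν·ξ):
  R: 182 − 1(164.3) = 17.65
  Q: 0 + 2(164.3) − 1(63.15) = 265.5
  M: 0 + 2(63.15) = 126.3
Total out = 409.5 mol; y_Q = 265.5 / 409.5 = 0.6484.

0.648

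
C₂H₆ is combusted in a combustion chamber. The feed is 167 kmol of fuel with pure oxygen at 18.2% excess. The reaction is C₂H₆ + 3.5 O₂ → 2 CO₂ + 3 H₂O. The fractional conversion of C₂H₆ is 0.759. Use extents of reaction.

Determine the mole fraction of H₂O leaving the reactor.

Stoichiometric O₂ = 3.5 × 167 = 584.5 kmol; O₂ fed = 584.5 × 1.182 = 690.9 kmol.
Fuel reacted = 0.759 × 167 → ξ = 126.8 kmol.
Outlet (n = n₀ + ν ξ):
  C₂H₆: 167 − 1(126.8) = 40.25
  O₂: 690.9 − 3.5(126.8) = 247.2
  CO₂: 0 + 2(126.8) = 253.5
  H₂O: 0 + 3(126.8) = 380.3
Total out = 921.3 kmol; y_H₂O = 380.3 / 921.3 = 0.4128.

0.413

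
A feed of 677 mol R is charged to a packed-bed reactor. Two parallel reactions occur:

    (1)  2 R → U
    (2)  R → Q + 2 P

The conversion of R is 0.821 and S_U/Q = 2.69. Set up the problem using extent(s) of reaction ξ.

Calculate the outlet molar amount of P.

174 mol

Conversion of R: R consumed = 0.821 × 677 = 555.8 mol = 2ξ₁ + 1ξ₂.
Selectivity: 1ξ₁ / (1ξ₂) = 2.69 → ξ₁ = 2.69 ξ₂.
Substitute: (2·2.69 + 1) ξ₂ = 555.8 → ξ₂ = 87.12 mol, ξ₁ = 234.3 mol.
Outlet amounts (n = n₀ + Σ ν·ξ):
  R: 677 − 2(234.3) − 1(87.12) = 121.2
  U: 0 + 1(234.3) = 234.3
  Q: 0 + 1(87.12) = 87.12
  P: 0 + 2(87.12) = 174.2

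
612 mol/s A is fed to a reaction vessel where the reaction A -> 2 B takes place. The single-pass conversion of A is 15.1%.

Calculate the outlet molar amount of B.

A reacted = 0.151 × 612 = 92.41 mol/s; ν_A = −1, so ξ = 92.41/1 = 92.41 mol/s.
Outlet amounts (n = n₀ + ν ξ):
  A: 612 − 1(92.41) = 519.6
  B: 0 + 2(92.41) = 184.8

185 mol/s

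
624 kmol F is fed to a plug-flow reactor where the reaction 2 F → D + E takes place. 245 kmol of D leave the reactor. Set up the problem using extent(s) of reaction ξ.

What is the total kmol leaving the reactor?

624 kmol

For D: n = n₀ + 1ξ → 245 = 0 + 1ξ, giving ξ = 245 kmol.
Outlet amounts (n = n₀ + ν ξ):
  F: 624 − 2(245) = 134
  D: 0 + 1(245) = 245
  E: 0 + 1(245) = 245
Total out = 134 + 245 + 245 = 624 kmol.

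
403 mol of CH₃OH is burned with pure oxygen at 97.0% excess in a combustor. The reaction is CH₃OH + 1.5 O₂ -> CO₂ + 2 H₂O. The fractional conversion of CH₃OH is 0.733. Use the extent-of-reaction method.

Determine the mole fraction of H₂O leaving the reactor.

Stoichiometric O₂ = 1.5 × 403 = 604.5 mol; O₂ fed = 604.5 × 1.970 = 1191 mol.
Fuel reacted = 0.733 × 403 → ξ = 295.4 mol.
Outlet (n = n₀ + ν ξ):
  CH₃OH: 403 − 1(295.4) = 107.6
  O₂: 1191 − 1.5(295.4) = 747.8
  CO₂: 0 + 1(295.4) = 295.4
  H₂O: 0 + 2(295.4) = 590.8
Total out = 1742 mol; y_H₂O = 590.8 / 1742 = 0.3392.

0.339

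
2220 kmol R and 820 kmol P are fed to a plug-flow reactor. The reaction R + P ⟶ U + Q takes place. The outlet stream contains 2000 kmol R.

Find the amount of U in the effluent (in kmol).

220 kmol

For R: n = n₀ − 1ξ → 2000 = 2220 − 1ξ, giving ξ = 220 kmol.
Outlet amounts (n = n₀ + ν ξ):
  R: 2220 − 1(220) = 2000
  P: 820 − 1(220) = 600
  U: 0 + 1(220) = 220
  Q: 0 + 1(220) = 220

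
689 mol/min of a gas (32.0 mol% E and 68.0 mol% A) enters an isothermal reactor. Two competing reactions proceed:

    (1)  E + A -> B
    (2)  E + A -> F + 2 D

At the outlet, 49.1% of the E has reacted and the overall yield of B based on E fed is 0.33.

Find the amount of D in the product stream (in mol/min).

71 mol/min

Yield of B: 1ξ₁ / 220.5 = 0.33 → ξ₁ = 72.76 mol/min.
Conversion of E: 1ξ₁ + 1ξ₂ = 0.491 × 220.5 = 108.3 → ξ₂ = 35.5 mol/min.
Outlet amounts (n = n₀ + Σ ν·ξ):
  E: 220.5 − 1(72.76) − 1(35.5) = 112.2
  A: 468.5 − 1(72.76) − 1(35.5) = 360.3
  B: 0 + 1(72.76) = 72.76
  F: 0 + 1(35.5) = 35.5
  D: 0 + 2(35.5) = 70.99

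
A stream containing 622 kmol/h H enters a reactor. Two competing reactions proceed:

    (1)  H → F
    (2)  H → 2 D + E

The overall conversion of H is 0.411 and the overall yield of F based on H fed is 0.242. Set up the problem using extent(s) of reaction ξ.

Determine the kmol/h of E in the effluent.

Yield of F: 1ξ₁ / 622 = 0.242 → ξ₁ = 150.5 kmol/h.
Conversion of H: 1ξ₁ + 1ξ₂ = 0.411 × 622 = 255.6 → ξ₂ = 105.1 kmol/h.
Outlet amounts (n = n₀ + Σ ν·ξ):
  H: 622 − 1(150.5) − 1(105.1) = 366.4
  F: 0 + 1(150.5) = 150.5
  D: 0 + 2(105.1) = 210.2
  E: 0 + 1(105.1) = 105.1

105 kmol/h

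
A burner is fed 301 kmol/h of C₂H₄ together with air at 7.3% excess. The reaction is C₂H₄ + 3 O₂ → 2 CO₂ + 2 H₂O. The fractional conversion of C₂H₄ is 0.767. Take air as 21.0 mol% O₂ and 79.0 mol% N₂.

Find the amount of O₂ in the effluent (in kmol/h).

Stoichiometric O₂ = 3 × 301 = 903 kmol/h; O₂ fed = 903 × 1.073 = 968.9 kmol/h.
N₂ fed = 968.9 × 79/21 = 3645 kmol/h.
Fuel reacted = 0.767 × 301 → ξ = 230.9 kmol/h.
Outlet (n = n₀ + ν ξ):
  C₂H₄: 301 − 1(230.9) = 70.13
  O₂: 968.9 − 3(230.9) = 276.3
  N₂: 3645 (inert)
  CO₂: 0 + 2(230.9) = 461.7
  H₂O: 0 + 2(230.9) = 461.7

276 kmol/h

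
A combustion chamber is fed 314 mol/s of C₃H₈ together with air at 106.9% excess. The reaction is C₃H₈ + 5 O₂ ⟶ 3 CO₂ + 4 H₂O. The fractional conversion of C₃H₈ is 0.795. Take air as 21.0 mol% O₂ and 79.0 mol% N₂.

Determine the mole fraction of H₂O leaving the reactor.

Stoichiometric O₂ = 5 × 314 = 1570 mol/s; O₂ fed = 1570 × 2.069 = 3248 mol/s.
N₂ fed = 3248 × 79/21 = 12220 mol/s.
Fuel reacted = 0.795 × 314 → ξ = 249.6 mol/s.
Outlet (n = n₀ + ν ξ):
  C₃H₈: 314 − 1(249.6) = 64.37
  O₂: 3248 − 5(249.6) = 2000
  N₂: 12220 (inert)
  CO₂: 0 + 3(249.6) = 748.9
  H₂O: 0 + 4(249.6) = 998.5
Total out = 16030 mol/s; y_H₂O = 998.5 / 16030 = 0.06228.

0.0623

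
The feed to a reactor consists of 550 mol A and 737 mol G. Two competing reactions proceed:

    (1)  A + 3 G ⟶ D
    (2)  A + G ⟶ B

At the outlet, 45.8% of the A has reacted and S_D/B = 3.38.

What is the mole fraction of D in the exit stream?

Conversion of A: A consumed = 0.458 × 550 = 251.9 mol = 1ξ₁ + 1ξ₂.
Selectivity: 1ξ₁ / (1ξ₂) = 3.38 → ξ₁ = 3.38 ξ₂.
Substitute: (1·3.38 + 1) ξ₂ = 251.9 → ξ₂ = 57.51 mol, ξ₁ = 194.4 mol.
Outlet amounts (n = n₀ + Σ ν·ξ):
  A: 550 − 1(194.4) − 1(57.51) = 298.1
  G: 737 − 3(194.4) − 1(57.51) = 96.32
  D: 0 + 1(194.4) = 194.4
  B: 0 + 1(57.51) = 57.51
Total out = 646.3 mol; y_D = 194.4 / 646.3 = 0.3008.

0.301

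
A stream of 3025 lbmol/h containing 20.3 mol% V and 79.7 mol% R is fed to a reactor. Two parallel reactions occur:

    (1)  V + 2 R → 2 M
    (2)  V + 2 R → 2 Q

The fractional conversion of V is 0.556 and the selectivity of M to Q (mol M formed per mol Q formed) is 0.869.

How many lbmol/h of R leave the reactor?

Conversion of V: V consumed = 0.556 × 614.1 = 341.4 lbmol/h = 1ξ₁ + 1ξ₂.
Selectivity: 2ξ₁ / (2ξ₂) = 0.869 → ξ₁ = 0.869 ξ₂.
Substitute: (1·0.869 + 1) ξ₂ = 341.4 → ξ₂ = 182.7 lbmol/h, ξ₁ = 158.7 lbmol/h.
Outlet amounts (n = n₀ + Σ ν·ξ):
  V: 614.1 − 1(158.7) − 1(182.7) = 272.6
  R: 2411 − 2(158.7) − 2(182.7) = 1728
  M: 0 + 2(158.7) = 317.5
  Q: 0 + 2(182.7) = 365.4

1730 lbmol/h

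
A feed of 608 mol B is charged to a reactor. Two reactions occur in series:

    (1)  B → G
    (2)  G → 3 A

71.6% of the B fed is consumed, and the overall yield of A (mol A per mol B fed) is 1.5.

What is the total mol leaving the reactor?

Conversion of B: B consumed = 1ξ₁ = 0.716 × 608 → ξ₁ = 435.3 mol.
Yield of A: 3ξ₂ / 608 = 1.5 → ξ₂ = 304 mol.
Outlet amounts (n = n₀ + Σ ν·ξ):
  B: 608 − 1(435.3) = 172.7
  G: 0 + 1(435.3) − 1(304) = 131.3
  A: 0 + 3(304) = 912
Total out = 172.7 + 131.3 + 912 = 1216 mol.

1220 mol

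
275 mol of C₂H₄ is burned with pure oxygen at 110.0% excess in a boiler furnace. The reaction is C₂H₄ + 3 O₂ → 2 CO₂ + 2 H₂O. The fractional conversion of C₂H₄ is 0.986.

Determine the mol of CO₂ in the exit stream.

Stoichiometric O₂ = 3 × 275 = 825 mol; O₂ fed = 825 × 2.100 = 1732 mol.
Fuel reacted = 0.986 × 275 → ξ = 271.1 mol.
Outlet (n = n₀ + ν ξ):
  C₂H₄: 275 − 1(271.1) = 3.85
  O₂: 1732 − 3(271.1) = 919.1
  CO₂: 0 + 2(271.1) = 542.3
  H₂O: 0 + 2(271.1) = 542.3

542 mol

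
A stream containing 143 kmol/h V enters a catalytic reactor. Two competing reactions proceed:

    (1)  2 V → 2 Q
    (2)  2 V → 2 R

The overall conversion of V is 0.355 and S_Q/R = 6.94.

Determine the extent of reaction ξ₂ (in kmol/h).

ξ₂ = 3.2 kmol/h

Conversion of V: V consumed = 0.355 × 143 = 50.77 kmol/h = 2ξ₁ + 2ξ₂.
Selectivity: 2ξ₁ / (2ξ₂) = 6.94 → ξ₁ = 6.94 ξ₂.
Substitute: (2·6.94 + 2) ξ₂ = 50.77 → ξ₂ = 3.197 kmol/h, ξ₁ = 22.19 kmol/h.
Outlet amounts (n = n₀ + Σ ν·ξ):
  V: 143 − 2(22.19) − 2(3.197) = 92.23
  Q: 0 + 2(22.19) = 44.37
  R: 0 + 2(3.197) = 6.394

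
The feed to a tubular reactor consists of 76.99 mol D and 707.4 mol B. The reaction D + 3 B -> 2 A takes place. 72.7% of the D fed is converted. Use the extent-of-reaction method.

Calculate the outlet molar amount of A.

112 mol

D reacted = 0.727 × 76.99 = 55.97 mol; ν_D = −1, so ξ = 55.97/1 = 55.97 mol.
Outlet amounts (n = n₀ + ν ξ):
  D: 76.99 − 1(55.97) = 21.02
  B: 707.4 − 3(55.97) = 539.5
  A: 0 + 2(55.97) = 111.9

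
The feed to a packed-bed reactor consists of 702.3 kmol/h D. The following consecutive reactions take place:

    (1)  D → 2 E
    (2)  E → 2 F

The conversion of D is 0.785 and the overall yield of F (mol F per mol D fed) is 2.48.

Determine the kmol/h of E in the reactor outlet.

232 kmol/h

Conversion of D: D consumed = 1ξ₁ = 0.785 × 702.3 → ξ₁ = 551.3 kmol/h.
Yield of F: 2ξ₂ / 702.3 = 2.48 → ξ₂ = 870.9 kmol/h.
Outlet amounts (n = n₀ + Σ ν·ξ):
  D: 702.3 − 1(551.3) = 151
  E: 0 + 2(551.3) − 1(870.9) = 231.8
  F: 0 + 2(870.9) = 1742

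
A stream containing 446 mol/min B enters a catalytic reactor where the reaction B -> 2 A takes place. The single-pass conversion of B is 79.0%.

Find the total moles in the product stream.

798 mol/min

B reacted = 0.79 × 446 = 352.3 mol/min; ν_B = −1, so ξ = 352.3/1 = 352.3 mol/min.
Outlet amounts (n = n₀ + ν ξ):
  B: 446 − 1(352.3) = 93.66
  A: 0 + 2(352.3) = 704.7
Total out = 93.66 + 704.7 = 798.3 mol/min.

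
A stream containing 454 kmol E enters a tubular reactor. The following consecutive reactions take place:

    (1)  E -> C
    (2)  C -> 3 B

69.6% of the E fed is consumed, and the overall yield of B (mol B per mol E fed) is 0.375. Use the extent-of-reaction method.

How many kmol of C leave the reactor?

Conversion of E: E consumed = 1ξ₁ = 0.696 × 454 → ξ₁ = 316 kmol.
Yield of B: 3ξ₂ / 454 = 0.375 → ξ₂ = 56.75 kmol.
Outlet amounts (n = n₀ + Σ ν·ξ):
  E: 454 − 1(316) = 138
  C: 0 + 1(316) − 1(56.75) = 259.2
  B: 0 + 3(56.75) = 170.2

259 kmol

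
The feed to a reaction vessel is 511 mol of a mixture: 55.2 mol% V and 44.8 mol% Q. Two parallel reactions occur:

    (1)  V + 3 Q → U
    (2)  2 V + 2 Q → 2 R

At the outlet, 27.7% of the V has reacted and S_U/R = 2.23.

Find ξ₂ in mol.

Conversion of V: V consumed = 0.277 × 282.1 = 78.13 mol = 1ξ₁ + 2ξ₂.
Selectivity: 1ξ₁ / (2ξ₂) = 2.23 → ξ₁ = 4.46 ξ₂.
Substitute: (1·4.46 + 2) ξ₂ = 78.13 → ξ₂ = 12.1 mol, ξ₁ = 53.94 mol.
Outlet amounts (n = n₀ + Σ ν·ξ):
  V: 282.1 − 1(53.94) − 2(12.1) = 203.9
  Q: 228.9 − 3(53.94) − 2(12.1) = 42.91
  U: 0 + 1(53.94) = 53.94
  R: 0 + 2(12.1) = 24.19

ξ₂ = 12.1 mol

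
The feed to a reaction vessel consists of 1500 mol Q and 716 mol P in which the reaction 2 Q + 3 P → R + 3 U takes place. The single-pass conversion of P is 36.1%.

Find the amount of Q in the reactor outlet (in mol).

P reacted = 0.361 × 716 = 258.5 mol; ν_P = −3, so ξ = 258.5/3 = 86.16 mol.
Outlet amounts (n = n₀ + ν ξ):
  Q: 1500 − 2(86.16) = 1328
  P: 716 − 3(86.16) = 457.5
  R: 0 + 1(86.16) = 86.16
  U: 0 + 3(86.16) = 258.5

1330 mol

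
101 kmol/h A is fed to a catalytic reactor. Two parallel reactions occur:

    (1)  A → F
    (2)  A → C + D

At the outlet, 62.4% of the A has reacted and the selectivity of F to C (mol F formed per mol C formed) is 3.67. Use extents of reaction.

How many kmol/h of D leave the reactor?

Conversion of A: A consumed = 0.624 × 101 = 63.02 kmol/h = 1ξ₁ + 1ξ₂.
Selectivity: 1ξ₁ / (1ξ₂) = 3.67 → ξ₁ = 3.67 ξ₂.
Substitute: (1·3.67 + 1) ξ₂ = 63.02 → ξ₂ = 13.5 kmol/h, ξ₁ = 49.53 kmol/h.
Outlet amounts (n = n₀ + Σ ν·ξ):
  A: 101 − 1(49.53) − 1(13.5) = 37.98
  F: 0 + 1(49.53) = 49.53
  C: 0 + 1(13.5) = 13.5
  D: 0 + 1(13.5) = 13.5

13.5 kmol/h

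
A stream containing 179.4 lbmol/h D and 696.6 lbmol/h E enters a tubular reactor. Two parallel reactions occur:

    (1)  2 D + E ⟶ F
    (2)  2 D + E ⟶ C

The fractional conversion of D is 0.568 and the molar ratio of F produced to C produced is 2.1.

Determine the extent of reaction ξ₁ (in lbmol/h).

ξ₁ = 34.5 lbmol/h

Conversion of D: D consumed = 0.568 × 179.4 = 101.9 lbmol/h = 2ξ₁ + 2ξ₂.
Selectivity: 1ξ₁ / (1ξ₂) = 2.1 → ξ₁ = 2.1 ξ₂.
Substitute: (2·2.1 + 2) ξ₂ = 101.9 → ξ₂ = 16.44 lbmol/h, ξ₁ = 34.51 lbmol/h.
Outlet amounts (n = n₀ + Σ ν·ξ):
  D: 179.4 − 2(34.51) − 2(16.44) = 77.5
  E: 696.6 − 1(34.51) − 1(16.44) = 645.7
  F: 0 + 1(34.51) = 34.51
  C: 0 + 1(16.44) = 16.44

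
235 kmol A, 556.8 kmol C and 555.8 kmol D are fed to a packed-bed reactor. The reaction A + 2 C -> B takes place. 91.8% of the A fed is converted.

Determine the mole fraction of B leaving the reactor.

A reacted = 0.918 × 235 = 215.7 kmol; ν_A = −1, so ξ = 215.7/1 = 215.7 kmol.
Outlet amounts (n = n₀ + ν ξ):
  A: 235 − 1(215.7) = 19.27
  C: 556.8 − 2(215.7) = 125.3
  B: 0 + 1(215.7) = 215.7
  D: 555.8 (inert)
Total out = 916.1 kmol; y_B = 215.7 / 916.1 = 0.2355.

0.235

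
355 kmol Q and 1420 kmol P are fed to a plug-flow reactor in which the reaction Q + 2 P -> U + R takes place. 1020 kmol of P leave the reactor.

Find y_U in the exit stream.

0.127

For P: n = n₀ − 2ξ → 1020 = 1420 − 2ξ, giving ξ = 200 kmol.
Outlet amounts (n = n₀ + ν ξ):
  Q: 355 − 1(200) = 155
  P: 1420 − 2(200) = 1020
  U: 0 + 1(200) = 200
  R: 0 + 1(200) = 200
Total out = 1575 kmol; y_U = 200 / 1575 = 0.127.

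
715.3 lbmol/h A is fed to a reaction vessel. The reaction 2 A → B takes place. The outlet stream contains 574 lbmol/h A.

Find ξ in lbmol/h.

ξ = 70.6 lbmol/h

For A: n = n₀ − 2ξ → 574 = 715.3 − 2ξ, giving ξ = 70.65 lbmol/h.
Outlet amounts (n = n₀ + ν ξ):
  A: 715.3 − 2(70.65) = 574
  B: 0 + 1(70.65) = 70.65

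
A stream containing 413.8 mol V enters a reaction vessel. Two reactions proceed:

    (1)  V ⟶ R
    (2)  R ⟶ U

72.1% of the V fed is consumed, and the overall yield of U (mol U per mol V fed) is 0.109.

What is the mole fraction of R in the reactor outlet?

0.612

Conversion of V: V consumed = 1ξ₁ = 0.721 × 413.8 → ξ₁ = 298.3 mol.
Yield of U: 1ξ₂ / 413.8 = 0.109 → ξ₂ = 45.1 mol.
Outlet amounts (n = n₀ + Σ ν·ξ):
  V: 413.8 − 1(298.3) = 115.5
  R: 0 + 1(298.3) − 1(45.1) = 253.2
  U: 0 + 1(45.1) = 45.1
Total out = 413.8 mol; y_R = 253.2 / 413.8 = 0.612.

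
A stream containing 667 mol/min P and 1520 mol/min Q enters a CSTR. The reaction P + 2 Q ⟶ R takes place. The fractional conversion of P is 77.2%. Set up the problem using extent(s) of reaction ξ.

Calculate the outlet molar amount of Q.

P reacted = 0.772 × 667 = 514.9 mol/min; ν_P = −1, so ξ = 514.9/1 = 514.9 mol/min.
Outlet amounts (n = n₀ + ν ξ):
  P: 667 − 1(514.9) = 152.1
  Q: 1520 − 2(514.9) = 490.2
  R: 0 + 1(514.9) = 514.9

490 mol/min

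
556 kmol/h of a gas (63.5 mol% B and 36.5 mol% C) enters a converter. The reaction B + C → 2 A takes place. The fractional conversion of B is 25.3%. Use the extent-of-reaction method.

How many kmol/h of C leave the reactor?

114 kmol/h

B reacted = 0.253 × 353.1 = 89.32 kmol/h; ν_B = −1, so ξ = 89.32/1 = 89.32 kmol/h.
Outlet amounts (n = n₀ + ν ξ):
  B: 353.1 − 1(89.32) = 263.7
  C: 202.9 − 1(89.32) = 113.6
  A: 0 + 2(89.32) = 178.6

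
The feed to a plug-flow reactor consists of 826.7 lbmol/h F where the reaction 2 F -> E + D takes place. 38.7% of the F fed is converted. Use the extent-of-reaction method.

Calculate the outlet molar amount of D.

F reacted = 0.387 × 826.7 = 319.9 lbmol/h; ν_F = −2, so ξ = 319.9/2 = 160 lbmol/h.
Outlet amounts (n = n₀ + ν ξ):
  F: 826.7 − 2(160) = 506.8
  E: 0 + 1(160) = 160
  D: 0 + 1(160) = 160

160 lbmol/h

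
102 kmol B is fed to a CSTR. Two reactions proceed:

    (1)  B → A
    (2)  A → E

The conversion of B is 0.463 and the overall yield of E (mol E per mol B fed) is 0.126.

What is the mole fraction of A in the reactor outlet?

Conversion of B: B consumed = 1ξ₁ = 0.463 × 102 → ξ₁ = 47.23 kmol.
Yield of E: 1ξ₂ / 102 = 0.126 → ξ₂ = 12.85 kmol.
Outlet amounts (n = n₀ + Σ ν·ξ):
  B: 102 − 1(47.23) = 54.77
  A: 0 + 1(47.23) − 1(12.85) = 34.37
  E: 0 + 1(12.85) = 12.85
Total out = 102 kmol; y_A = 34.37 / 102 = 0.337.

0.337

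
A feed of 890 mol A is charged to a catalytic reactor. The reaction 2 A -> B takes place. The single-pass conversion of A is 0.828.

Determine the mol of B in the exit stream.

A reacted = 0.828 × 890 = 736.9 mol; ν_A = −2, so ξ = 736.9/2 = 368.5 mol.
Outlet amounts (n = n₀ + ν ξ):
  A: 890 − 2(368.5) = 153.1
  B: 0 + 1(368.5) = 368.5

368 mol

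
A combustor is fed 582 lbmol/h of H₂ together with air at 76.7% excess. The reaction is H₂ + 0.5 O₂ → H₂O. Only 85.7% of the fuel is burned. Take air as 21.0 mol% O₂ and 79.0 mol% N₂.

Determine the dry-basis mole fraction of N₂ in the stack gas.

0.848

Stoichiometric O₂ = 0.5 × 582 = 291 lbmol/h; O₂ fed = 291 × 1.767 = 514.2 lbmol/h.
N₂ fed = 514.2 × 79/21 = 1934 lbmol/h.
Fuel reacted = 0.857 × 582 → ξ = 498.8 lbmol/h.
Outlet (n = n₀ + ν ξ):
  H₂: 582 − 1(498.8) = 83.23
  O₂: 514.2 − 0.5(498.8) = 264.8
  N₂: 1934 (inert)
  H₂O: 0 + 1(498.8) = 498.8
Dry total = 2282 lbmol/h; y_N₂ (dry) = 1934 / 2282 = 0.8475.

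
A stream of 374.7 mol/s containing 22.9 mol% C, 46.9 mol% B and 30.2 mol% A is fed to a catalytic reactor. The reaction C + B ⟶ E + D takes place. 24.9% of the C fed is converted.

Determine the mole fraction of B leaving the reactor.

C reacted = 0.249 × 85.81 = 21.37 mol/s; ν_C = −1, so ξ = 21.37/1 = 21.37 mol/s.
Outlet amounts (n = n₀ + ν ξ):
  C: 85.81 − 1(21.37) = 64.44
  B: 175.7 − 1(21.37) = 154.4
  E: 0 + 1(21.37) = 21.37
  D: 0 + 1(21.37) = 21.37
  A: 113.2 (inert)
Total out = 374.7 mol/s; y_B = 154.4 / 374.7 = 0.412.

0.412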